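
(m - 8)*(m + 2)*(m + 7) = m^3 + m^2 - 58*m - 112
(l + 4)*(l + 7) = l^2 + 11*l + 28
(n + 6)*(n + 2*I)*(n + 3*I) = n^3 + 6*n^2 + 5*I*n^2 - 6*n + 30*I*n - 36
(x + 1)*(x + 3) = x^2 + 4*x + 3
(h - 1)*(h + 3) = h^2 + 2*h - 3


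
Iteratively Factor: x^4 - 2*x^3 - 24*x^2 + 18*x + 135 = (x - 5)*(x^3 + 3*x^2 - 9*x - 27) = (x - 5)*(x - 3)*(x^2 + 6*x + 9) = (x - 5)*(x - 3)*(x + 3)*(x + 3)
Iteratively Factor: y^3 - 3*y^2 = (y)*(y^2 - 3*y) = y*(y - 3)*(y)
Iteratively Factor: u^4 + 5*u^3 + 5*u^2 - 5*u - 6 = (u + 2)*(u^3 + 3*u^2 - u - 3) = (u + 2)*(u + 3)*(u^2 - 1) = (u + 1)*(u + 2)*(u + 3)*(u - 1)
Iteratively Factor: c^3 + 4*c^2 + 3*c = (c)*(c^2 + 4*c + 3) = c*(c + 1)*(c + 3)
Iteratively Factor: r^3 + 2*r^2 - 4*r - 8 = (r + 2)*(r^2 - 4) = (r - 2)*(r + 2)*(r + 2)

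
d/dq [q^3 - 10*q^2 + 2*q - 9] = 3*q^2 - 20*q + 2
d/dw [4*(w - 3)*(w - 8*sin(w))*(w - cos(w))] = 4*(3 - w)*(w - cos(w))*(8*cos(w) - 1) + 4*(w - 3)*(w - 8*sin(w))*(sin(w) + 1) + 4*(w - 8*sin(w))*(w - cos(w))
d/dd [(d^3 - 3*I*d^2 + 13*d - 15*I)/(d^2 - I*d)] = 1 - 15/d^2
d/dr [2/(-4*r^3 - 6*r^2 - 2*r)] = (6*r^2 + 6*r + 1)/(r^2*(2*r^2 + 3*r + 1)^2)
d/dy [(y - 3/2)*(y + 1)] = 2*y - 1/2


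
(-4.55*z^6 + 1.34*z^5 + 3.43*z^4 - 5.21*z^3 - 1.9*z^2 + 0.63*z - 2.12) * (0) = 0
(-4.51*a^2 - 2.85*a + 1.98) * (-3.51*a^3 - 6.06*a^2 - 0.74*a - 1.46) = 15.8301*a^5 + 37.3341*a^4 + 13.6586*a^3 - 3.3052*a^2 + 2.6958*a - 2.8908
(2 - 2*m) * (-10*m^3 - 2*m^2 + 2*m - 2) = 20*m^4 - 16*m^3 - 8*m^2 + 8*m - 4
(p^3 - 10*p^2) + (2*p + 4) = p^3 - 10*p^2 + 2*p + 4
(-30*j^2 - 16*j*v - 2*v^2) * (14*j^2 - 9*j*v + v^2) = -420*j^4 + 46*j^3*v + 86*j^2*v^2 + 2*j*v^3 - 2*v^4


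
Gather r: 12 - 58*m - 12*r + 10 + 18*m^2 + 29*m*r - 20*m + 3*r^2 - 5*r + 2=18*m^2 - 78*m + 3*r^2 + r*(29*m - 17) + 24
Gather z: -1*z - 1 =-z - 1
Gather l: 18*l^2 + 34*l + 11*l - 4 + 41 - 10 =18*l^2 + 45*l + 27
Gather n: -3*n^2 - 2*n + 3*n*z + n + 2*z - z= -3*n^2 + n*(3*z - 1) + z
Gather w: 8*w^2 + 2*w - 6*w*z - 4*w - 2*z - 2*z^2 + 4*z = 8*w^2 + w*(-6*z - 2) - 2*z^2 + 2*z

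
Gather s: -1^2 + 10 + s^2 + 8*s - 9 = s^2 + 8*s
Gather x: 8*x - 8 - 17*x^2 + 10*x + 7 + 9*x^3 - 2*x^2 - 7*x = 9*x^3 - 19*x^2 + 11*x - 1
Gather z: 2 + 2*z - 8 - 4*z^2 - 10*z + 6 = -4*z^2 - 8*z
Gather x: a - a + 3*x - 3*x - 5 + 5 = 0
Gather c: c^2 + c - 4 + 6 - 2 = c^2 + c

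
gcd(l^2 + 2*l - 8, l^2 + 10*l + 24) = l + 4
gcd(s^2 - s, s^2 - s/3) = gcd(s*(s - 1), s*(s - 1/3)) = s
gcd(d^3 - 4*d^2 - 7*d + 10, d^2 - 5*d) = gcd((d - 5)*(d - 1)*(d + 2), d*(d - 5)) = d - 5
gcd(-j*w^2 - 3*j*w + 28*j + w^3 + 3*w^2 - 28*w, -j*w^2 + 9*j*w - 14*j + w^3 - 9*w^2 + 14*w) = -j + w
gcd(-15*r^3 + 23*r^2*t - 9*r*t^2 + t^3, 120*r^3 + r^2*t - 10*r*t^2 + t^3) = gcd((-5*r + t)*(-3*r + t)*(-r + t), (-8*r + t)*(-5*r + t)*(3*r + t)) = 5*r - t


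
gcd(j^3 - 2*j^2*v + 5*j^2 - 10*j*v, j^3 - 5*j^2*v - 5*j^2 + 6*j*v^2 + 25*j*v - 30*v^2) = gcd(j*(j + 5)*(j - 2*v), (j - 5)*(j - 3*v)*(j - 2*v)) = -j + 2*v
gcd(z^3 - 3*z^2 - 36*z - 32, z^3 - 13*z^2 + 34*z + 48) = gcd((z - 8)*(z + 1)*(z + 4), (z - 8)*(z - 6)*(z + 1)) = z^2 - 7*z - 8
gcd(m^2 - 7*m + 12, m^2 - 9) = m - 3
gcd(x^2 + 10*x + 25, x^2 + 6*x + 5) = x + 5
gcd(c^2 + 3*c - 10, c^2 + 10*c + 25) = c + 5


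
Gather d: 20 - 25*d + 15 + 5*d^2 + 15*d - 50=5*d^2 - 10*d - 15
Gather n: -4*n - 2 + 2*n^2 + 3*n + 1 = 2*n^2 - n - 1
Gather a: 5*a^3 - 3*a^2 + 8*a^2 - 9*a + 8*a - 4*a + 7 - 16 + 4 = 5*a^3 + 5*a^2 - 5*a - 5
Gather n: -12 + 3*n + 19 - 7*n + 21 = 28 - 4*n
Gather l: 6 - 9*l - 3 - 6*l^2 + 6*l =-6*l^2 - 3*l + 3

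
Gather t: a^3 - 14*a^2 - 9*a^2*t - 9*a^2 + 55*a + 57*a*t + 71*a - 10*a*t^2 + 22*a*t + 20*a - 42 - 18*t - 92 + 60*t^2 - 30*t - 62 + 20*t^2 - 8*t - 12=a^3 - 23*a^2 + 146*a + t^2*(80 - 10*a) + t*(-9*a^2 + 79*a - 56) - 208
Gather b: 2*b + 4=2*b + 4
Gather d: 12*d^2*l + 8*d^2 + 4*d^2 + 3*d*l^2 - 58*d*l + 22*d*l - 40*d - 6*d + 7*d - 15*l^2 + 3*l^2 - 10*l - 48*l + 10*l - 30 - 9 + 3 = d^2*(12*l + 12) + d*(3*l^2 - 36*l - 39) - 12*l^2 - 48*l - 36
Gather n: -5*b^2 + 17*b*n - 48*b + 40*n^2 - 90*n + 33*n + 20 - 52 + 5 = -5*b^2 - 48*b + 40*n^2 + n*(17*b - 57) - 27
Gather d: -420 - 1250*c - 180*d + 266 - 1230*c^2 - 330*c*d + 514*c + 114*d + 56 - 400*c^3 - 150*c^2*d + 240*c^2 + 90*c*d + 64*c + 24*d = -400*c^3 - 990*c^2 - 672*c + d*(-150*c^2 - 240*c - 42) - 98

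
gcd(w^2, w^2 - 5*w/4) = w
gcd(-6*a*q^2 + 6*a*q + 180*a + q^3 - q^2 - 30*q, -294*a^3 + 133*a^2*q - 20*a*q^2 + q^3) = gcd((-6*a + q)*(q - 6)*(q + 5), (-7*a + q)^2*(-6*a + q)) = -6*a + q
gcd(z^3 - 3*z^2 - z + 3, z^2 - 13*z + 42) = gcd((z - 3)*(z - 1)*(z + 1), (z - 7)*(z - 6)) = 1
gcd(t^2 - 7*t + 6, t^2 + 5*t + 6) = 1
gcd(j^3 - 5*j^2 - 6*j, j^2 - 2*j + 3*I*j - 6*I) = 1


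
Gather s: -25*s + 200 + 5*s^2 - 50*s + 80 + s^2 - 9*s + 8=6*s^2 - 84*s + 288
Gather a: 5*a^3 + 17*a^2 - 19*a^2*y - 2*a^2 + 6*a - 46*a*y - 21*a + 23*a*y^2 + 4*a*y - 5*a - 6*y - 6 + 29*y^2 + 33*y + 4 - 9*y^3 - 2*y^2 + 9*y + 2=5*a^3 + a^2*(15 - 19*y) + a*(23*y^2 - 42*y - 20) - 9*y^3 + 27*y^2 + 36*y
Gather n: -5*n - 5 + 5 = -5*n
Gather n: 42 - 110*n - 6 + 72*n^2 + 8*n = 72*n^2 - 102*n + 36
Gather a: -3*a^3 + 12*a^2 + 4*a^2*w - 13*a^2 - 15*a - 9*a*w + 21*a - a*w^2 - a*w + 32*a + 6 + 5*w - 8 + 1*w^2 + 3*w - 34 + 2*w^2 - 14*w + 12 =-3*a^3 + a^2*(4*w - 1) + a*(-w^2 - 10*w + 38) + 3*w^2 - 6*w - 24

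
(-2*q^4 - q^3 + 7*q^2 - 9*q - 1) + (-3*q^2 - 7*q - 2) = -2*q^4 - q^3 + 4*q^2 - 16*q - 3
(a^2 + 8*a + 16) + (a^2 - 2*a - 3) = 2*a^2 + 6*a + 13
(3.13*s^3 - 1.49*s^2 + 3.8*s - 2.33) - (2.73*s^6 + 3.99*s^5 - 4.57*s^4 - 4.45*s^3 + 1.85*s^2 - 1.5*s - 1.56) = -2.73*s^6 - 3.99*s^5 + 4.57*s^4 + 7.58*s^3 - 3.34*s^2 + 5.3*s - 0.77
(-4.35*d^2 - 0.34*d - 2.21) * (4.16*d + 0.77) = -18.096*d^3 - 4.7639*d^2 - 9.4554*d - 1.7017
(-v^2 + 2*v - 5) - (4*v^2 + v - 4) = -5*v^2 + v - 1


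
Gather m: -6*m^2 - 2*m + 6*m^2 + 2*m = 0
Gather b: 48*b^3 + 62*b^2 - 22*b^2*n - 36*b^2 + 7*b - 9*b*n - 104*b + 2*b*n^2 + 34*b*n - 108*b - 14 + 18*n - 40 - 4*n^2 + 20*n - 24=48*b^3 + b^2*(26 - 22*n) + b*(2*n^2 + 25*n - 205) - 4*n^2 + 38*n - 78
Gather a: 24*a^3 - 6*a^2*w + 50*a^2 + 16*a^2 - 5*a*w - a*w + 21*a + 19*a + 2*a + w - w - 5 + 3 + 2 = 24*a^3 + a^2*(66 - 6*w) + a*(42 - 6*w)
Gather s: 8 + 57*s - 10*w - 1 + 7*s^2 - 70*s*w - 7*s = 7*s^2 + s*(50 - 70*w) - 10*w + 7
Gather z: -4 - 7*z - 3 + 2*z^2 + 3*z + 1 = 2*z^2 - 4*z - 6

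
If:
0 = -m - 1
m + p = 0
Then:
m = -1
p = 1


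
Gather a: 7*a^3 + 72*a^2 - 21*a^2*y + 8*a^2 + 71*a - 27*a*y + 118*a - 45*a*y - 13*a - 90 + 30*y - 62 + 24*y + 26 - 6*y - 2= 7*a^3 + a^2*(80 - 21*y) + a*(176 - 72*y) + 48*y - 128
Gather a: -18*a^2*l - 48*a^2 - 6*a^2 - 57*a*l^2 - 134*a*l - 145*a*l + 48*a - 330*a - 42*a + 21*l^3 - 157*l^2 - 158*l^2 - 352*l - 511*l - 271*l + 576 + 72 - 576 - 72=a^2*(-18*l - 54) + a*(-57*l^2 - 279*l - 324) + 21*l^3 - 315*l^2 - 1134*l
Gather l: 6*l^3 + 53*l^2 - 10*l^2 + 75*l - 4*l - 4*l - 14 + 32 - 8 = 6*l^3 + 43*l^2 + 67*l + 10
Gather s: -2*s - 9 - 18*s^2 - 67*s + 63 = -18*s^2 - 69*s + 54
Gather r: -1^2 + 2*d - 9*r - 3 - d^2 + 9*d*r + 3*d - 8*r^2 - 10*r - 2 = -d^2 + 5*d - 8*r^2 + r*(9*d - 19) - 6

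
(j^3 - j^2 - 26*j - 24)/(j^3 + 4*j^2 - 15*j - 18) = (j^2 - 2*j - 24)/(j^2 + 3*j - 18)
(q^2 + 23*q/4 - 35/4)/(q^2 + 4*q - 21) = (q - 5/4)/(q - 3)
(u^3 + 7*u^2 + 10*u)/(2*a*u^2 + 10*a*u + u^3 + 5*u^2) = (u + 2)/(2*a + u)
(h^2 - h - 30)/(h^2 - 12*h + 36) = (h + 5)/(h - 6)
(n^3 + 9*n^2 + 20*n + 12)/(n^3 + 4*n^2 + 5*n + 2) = (n + 6)/(n + 1)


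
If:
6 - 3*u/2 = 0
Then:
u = 4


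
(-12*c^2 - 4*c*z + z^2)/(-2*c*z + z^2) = (12*c^2 + 4*c*z - z^2)/(z*(2*c - z))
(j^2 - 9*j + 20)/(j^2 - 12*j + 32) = (j - 5)/(j - 8)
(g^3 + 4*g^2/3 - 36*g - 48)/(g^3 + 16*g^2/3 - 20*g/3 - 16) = (g - 6)/(g - 2)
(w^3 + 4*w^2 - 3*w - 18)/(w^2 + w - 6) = w + 3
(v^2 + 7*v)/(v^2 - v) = (v + 7)/(v - 1)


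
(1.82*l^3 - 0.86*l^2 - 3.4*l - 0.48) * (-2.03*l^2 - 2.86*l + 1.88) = -3.6946*l^5 - 3.4594*l^4 + 12.7832*l^3 + 9.0816*l^2 - 5.0192*l - 0.9024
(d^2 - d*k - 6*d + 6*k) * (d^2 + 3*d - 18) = d^4 - d^3*k - 3*d^3 + 3*d^2*k - 36*d^2 + 36*d*k + 108*d - 108*k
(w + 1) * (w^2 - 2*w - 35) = w^3 - w^2 - 37*w - 35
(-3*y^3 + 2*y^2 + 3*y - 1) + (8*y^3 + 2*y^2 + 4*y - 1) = 5*y^3 + 4*y^2 + 7*y - 2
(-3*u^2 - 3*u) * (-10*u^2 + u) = 30*u^4 + 27*u^3 - 3*u^2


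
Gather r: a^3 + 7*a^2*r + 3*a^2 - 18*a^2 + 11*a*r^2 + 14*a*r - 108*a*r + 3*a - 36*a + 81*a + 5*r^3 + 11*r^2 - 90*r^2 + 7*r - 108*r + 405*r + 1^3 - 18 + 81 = a^3 - 15*a^2 + 48*a + 5*r^3 + r^2*(11*a - 79) + r*(7*a^2 - 94*a + 304) + 64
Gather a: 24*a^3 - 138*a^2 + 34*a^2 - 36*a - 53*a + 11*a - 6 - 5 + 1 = 24*a^3 - 104*a^2 - 78*a - 10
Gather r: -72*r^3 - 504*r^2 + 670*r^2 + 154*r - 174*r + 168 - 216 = -72*r^3 + 166*r^2 - 20*r - 48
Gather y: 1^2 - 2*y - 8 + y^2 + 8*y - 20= y^2 + 6*y - 27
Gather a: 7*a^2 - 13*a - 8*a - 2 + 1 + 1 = 7*a^2 - 21*a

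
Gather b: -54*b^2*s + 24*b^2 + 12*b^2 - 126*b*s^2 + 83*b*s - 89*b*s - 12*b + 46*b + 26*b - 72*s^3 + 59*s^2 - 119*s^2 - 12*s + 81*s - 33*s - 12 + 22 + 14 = b^2*(36 - 54*s) + b*(-126*s^2 - 6*s + 60) - 72*s^3 - 60*s^2 + 36*s + 24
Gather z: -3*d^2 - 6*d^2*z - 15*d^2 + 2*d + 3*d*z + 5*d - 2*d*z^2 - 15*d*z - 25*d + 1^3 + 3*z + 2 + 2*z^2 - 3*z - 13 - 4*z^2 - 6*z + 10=-18*d^2 - 18*d + z^2*(-2*d - 2) + z*(-6*d^2 - 12*d - 6)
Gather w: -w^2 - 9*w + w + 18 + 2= -w^2 - 8*w + 20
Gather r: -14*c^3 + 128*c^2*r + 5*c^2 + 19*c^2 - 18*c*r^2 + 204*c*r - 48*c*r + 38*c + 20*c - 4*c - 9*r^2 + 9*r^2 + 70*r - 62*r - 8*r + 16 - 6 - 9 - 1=-14*c^3 + 24*c^2 - 18*c*r^2 + 54*c + r*(128*c^2 + 156*c)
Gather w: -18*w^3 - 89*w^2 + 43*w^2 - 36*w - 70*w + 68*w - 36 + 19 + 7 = -18*w^3 - 46*w^2 - 38*w - 10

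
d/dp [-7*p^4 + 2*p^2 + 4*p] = -28*p^3 + 4*p + 4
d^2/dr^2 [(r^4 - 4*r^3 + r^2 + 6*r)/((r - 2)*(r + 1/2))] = 4*(4*r^3 + 6*r^2 + 3*r + 4)/(8*r^3 + 12*r^2 + 6*r + 1)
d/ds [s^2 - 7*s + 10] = 2*s - 7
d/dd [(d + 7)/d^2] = (-d - 14)/d^3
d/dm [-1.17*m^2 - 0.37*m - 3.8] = -2.34*m - 0.37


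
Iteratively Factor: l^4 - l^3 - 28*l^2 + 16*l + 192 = (l + 4)*(l^3 - 5*l^2 - 8*l + 48) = (l + 3)*(l + 4)*(l^2 - 8*l + 16) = (l - 4)*(l + 3)*(l + 4)*(l - 4)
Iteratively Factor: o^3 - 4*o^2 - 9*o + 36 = (o + 3)*(o^2 - 7*o + 12) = (o - 4)*(o + 3)*(o - 3)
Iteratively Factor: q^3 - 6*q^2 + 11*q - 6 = (q - 2)*(q^2 - 4*q + 3) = (q - 3)*(q - 2)*(q - 1)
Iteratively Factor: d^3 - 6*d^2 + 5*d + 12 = (d + 1)*(d^2 - 7*d + 12) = (d - 4)*(d + 1)*(d - 3)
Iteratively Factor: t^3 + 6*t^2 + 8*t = (t + 4)*(t^2 + 2*t) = t*(t + 4)*(t + 2)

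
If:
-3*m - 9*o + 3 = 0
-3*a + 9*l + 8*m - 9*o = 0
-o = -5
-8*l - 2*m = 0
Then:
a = -251/6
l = 7/2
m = -14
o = 5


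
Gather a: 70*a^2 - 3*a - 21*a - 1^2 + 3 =70*a^2 - 24*a + 2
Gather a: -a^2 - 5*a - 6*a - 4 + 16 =-a^2 - 11*a + 12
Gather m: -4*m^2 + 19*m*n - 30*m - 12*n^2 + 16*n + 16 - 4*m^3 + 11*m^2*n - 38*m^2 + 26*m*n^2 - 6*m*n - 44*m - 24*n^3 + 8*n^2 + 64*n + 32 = -4*m^3 + m^2*(11*n - 42) + m*(26*n^2 + 13*n - 74) - 24*n^3 - 4*n^2 + 80*n + 48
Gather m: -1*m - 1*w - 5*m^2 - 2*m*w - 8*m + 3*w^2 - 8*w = -5*m^2 + m*(-2*w - 9) + 3*w^2 - 9*w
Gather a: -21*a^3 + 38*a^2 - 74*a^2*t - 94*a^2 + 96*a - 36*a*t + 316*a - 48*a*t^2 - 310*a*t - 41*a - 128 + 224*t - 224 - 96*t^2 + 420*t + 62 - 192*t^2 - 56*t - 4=-21*a^3 + a^2*(-74*t - 56) + a*(-48*t^2 - 346*t + 371) - 288*t^2 + 588*t - 294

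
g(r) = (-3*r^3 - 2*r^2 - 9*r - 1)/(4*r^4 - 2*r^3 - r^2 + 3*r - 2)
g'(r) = (-9*r^2 - 4*r - 9)/(4*r^4 - 2*r^3 - r^2 + 3*r - 2) + (-16*r^3 + 6*r^2 + 2*r - 3)*(-3*r^3 - 2*r^2 - 9*r - 1)/(4*r^4 - 2*r^3 - r^2 + 3*r - 2)^2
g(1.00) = -7.50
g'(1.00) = 30.25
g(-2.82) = 0.27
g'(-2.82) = 0.14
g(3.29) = -0.40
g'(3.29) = 0.21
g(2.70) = -0.58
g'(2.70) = 0.40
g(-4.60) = 0.15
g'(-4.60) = 0.03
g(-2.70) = 0.29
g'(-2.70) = 0.16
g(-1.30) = 1.69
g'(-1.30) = 5.84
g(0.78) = -40.52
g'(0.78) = 762.05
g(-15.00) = 0.05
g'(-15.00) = 0.00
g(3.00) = -0.47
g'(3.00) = 0.28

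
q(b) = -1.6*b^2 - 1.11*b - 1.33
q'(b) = -3.2*b - 1.11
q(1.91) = -9.29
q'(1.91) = -7.22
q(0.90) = -3.62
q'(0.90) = -3.99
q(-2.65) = -9.62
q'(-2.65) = 7.37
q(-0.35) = -1.14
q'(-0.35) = 0.01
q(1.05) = -4.26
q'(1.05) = -4.47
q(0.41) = -2.05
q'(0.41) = -2.42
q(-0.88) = -1.59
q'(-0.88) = 1.71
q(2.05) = -10.33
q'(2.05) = -7.67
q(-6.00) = -52.27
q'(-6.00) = 18.09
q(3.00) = -19.06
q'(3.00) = -10.71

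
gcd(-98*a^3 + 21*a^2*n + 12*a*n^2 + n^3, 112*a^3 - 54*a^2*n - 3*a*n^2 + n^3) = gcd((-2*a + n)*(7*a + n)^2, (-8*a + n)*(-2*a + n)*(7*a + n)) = 14*a^2 - 5*a*n - n^2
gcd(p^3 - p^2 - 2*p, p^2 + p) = p^2 + p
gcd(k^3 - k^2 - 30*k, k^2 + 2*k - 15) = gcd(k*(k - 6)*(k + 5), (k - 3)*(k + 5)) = k + 5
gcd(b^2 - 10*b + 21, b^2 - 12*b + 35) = b - 7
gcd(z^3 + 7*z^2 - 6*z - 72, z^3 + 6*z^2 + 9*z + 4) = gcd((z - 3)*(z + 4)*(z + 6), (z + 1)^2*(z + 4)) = z + 4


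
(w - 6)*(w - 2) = w^2 - 8*w + 12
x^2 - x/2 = x*(x - 1/2)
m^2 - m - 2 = (m - 2)*(m + 1)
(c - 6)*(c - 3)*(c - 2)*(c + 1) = c^4 - 10*c^3 + 25*c^2 - 36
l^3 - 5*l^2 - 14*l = l*(l - 7)*(l + 2)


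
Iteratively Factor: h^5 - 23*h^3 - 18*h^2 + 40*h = (h - 5)*(h^4 + 5*h^3 + 2*h^2 - 8*h) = (h - 5)*(h - 1)*(h^3 + 6*h^2 + 8*h) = h*(h - 5)*(h - 1)*(h^2 + 6*h + 8) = h*(h - 5)*(h - 1)*(h + 2)*(h + 4)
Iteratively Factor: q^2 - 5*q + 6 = (q - 2)*(q - 3)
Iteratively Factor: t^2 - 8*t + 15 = (t - 5)*(t - 3)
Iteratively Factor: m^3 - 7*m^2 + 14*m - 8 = (m - 4)*(m^2 - 3*m + 2) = (m - 4)*(m - 1)*(m - 2)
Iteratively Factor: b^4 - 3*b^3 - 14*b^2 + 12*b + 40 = (b - 2)*(b^3 - b^2 - 16*b - 20) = (b - 5)*(b - 2)*(b^2 + 4*b + 4) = (b - 5)*(b - 2)*(b + 2)*(b + 2)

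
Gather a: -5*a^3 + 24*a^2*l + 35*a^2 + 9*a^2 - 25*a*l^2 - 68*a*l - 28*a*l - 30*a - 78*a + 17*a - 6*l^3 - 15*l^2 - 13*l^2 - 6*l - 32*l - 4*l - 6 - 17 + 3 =-5*a^3 + a^2*(24*l + 44) + a*(-25*l^2 - 96*l - 91) - 6*l^3 - 28*l^2 - 42*l - 20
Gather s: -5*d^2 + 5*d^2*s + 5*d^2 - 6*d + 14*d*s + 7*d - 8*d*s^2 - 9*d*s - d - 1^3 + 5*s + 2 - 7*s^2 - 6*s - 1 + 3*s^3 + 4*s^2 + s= 3*s^3 + s^2*(-8*d - 3) + s*(5*d^2 + 5*d)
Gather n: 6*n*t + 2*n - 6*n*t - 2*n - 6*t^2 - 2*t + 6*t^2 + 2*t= 0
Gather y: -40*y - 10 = -40*y - 10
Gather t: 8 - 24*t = 8 - 24*t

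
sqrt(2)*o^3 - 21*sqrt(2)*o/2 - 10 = (o - 5*sqrt(2)/2)*(o + 2*sqrt(2))*(sqrt(2)*o + 1)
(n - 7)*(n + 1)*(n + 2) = n^3 - 4*n^2 - 19*n - 14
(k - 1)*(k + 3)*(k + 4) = k^3 + 6*k^2 + 5*k - 12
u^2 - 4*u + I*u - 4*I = (u - 4)*(u + I)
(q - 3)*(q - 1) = q^2 - 4*q + 3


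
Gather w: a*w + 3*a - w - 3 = 3*a + w*(a - 1) - 3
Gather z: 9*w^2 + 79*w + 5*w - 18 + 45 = 9*w^2 + 84*w + 27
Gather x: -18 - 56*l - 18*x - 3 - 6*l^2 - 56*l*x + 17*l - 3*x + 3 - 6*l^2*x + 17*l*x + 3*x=-6*l^2 - 39*l + x*(-6*l^2 - 39*l - 18) - 18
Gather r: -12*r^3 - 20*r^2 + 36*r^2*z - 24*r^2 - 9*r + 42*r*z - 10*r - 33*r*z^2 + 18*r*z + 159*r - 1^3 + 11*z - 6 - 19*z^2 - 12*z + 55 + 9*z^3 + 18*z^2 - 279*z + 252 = -12*r^3 + r^2*(36*z - 44) + r*(-33*z^2 + 60*z + 140) + 9*z^3 - z^2 - 280*z + 300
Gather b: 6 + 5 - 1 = 10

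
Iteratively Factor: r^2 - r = (r - 1)*(r)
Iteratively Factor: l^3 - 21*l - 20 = (l + 4)*(l^2 - 4*l - 5) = (l + 1)*(l + 4)*(l - 5)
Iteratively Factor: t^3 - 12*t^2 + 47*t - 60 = (t - 3)*(t^2 - 9*t + 20) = (t - 5)*(t - 3)*(t - 4)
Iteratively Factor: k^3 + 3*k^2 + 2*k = (k + 2)*(k^2 + k) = (k + 1)*(k + 2)*(k)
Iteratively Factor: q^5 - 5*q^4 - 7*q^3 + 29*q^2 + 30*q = (q - 5)*(q^4 - 7*q^2 - 6*q) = (q - 5)*(q - 3)*(q^3 + 3*q^2 + 2*q) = (q - 5)*(q - 3)*(q + 2)*(q^2 + q) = q*(q - 5)*(q - 3)*(q + 2)*(q + 1)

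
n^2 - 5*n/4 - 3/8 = (n - 3/2)*(n + 1/4)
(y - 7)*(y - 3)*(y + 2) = y^3 - 8*y^2 + y + 42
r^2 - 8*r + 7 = (r - 7)*(r - 1)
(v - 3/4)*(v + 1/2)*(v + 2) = v^3 + 7*v^2/4 - 7*v/8 - 3/4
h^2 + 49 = (h - 7*I)*(h + 7*I)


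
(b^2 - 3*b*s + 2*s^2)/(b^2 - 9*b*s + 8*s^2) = (-b + 2*s)/(-b + 8*s)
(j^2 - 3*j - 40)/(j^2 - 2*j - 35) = (j - 8)/(j - 7)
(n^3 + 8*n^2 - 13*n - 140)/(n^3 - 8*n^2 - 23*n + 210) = (n^2 + 3*n - 28)/(n^2 - 13*n + 42)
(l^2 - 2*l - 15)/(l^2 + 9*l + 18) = (l - 5)/(l + 6)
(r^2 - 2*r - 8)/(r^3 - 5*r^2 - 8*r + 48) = (r + 2)/(r^2 - r - 12)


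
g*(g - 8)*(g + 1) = g^3 - 7*g^2 - 8*g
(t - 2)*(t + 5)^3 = t^4 + 13*t^3 + 45*t^2 - 25*t - 250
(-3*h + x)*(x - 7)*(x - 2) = -3*h*x^2 + 27*h*x - 42*h + x^3 - 9*x^2 + 14*x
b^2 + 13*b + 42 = (b + 6)*(b + 7)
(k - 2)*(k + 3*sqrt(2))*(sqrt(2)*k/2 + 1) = sqrt(2)*k^3/2 - sqrt(2)*k^2 + 4*k^2 - 8*k + 3*sqrt(2)*k - 6*sqrt(2)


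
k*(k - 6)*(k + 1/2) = k^3 - 11*k^2/2 - 3*k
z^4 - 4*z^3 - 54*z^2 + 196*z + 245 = (z - 7)*(z - 5)*(z + 1)*(z + 7)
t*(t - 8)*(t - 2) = t^3 - 10*t^2 + 16*t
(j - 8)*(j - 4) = j^2 - 12*j + 32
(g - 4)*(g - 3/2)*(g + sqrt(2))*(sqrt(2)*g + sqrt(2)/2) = sqrt(2)*g^4 - 5*sqrt(2)*g^3 + 2*g^3 - 10*g^2 + 13*sqrt(2)*g^2/4 + 3*sqrt(2)*g + 13*g/2 + 6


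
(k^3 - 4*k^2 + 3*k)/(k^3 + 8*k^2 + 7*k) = (k^2 - 4*k + 3)/(k^2 + 8*k + 7)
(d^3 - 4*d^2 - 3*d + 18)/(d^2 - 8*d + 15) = (d^2 - d - 6)/(d - 5)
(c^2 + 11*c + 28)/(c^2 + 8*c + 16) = (c + 7)/(c + 4)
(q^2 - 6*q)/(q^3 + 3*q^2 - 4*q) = (q - 6)/(q^2 + 3*q - 4)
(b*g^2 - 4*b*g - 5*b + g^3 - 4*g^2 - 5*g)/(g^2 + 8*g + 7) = (b*g - 5*b + g^2 - 5*g)/(g + 7)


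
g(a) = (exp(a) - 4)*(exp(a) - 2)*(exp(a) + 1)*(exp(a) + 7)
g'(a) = (exp(a) - 4)*(exp(a) - 2)*(exp(a) + 1)*exp(a) + (exp(a) - 4)*(exp(a) - 2)*(exp(a) + 7)*exp(a) + (exp(a) - 4)*(exp(a) + 1)*(exp(a) + 7)*exp(a) + (exp(a) - 2)*(exp(a) + 1)*(exp(a) + 7)*exp(a) = (4*exp(3*a) + 6*exp(2*a) - 66*exp(a) + 22)*exp(a)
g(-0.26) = 54.61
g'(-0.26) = -18.11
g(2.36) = 11545.10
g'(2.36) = 50284.57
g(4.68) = 137016540.32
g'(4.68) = 546322007.10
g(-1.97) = 58.43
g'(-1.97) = 1.80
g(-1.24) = 59.66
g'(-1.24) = 1.01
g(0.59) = 10.63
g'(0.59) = -97.51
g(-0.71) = 59.14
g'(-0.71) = -4.19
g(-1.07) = 59.76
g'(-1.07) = 0.08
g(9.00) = 4312293476995741.14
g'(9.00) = 17248114144524696.48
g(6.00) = 26615080091.43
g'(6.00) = 106339715393.40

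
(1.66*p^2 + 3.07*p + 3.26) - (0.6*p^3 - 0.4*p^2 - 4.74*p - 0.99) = -0.6*p^3 + 2.06*p^2 + 7.81*p + 4.25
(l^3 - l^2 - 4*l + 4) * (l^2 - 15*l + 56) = l^5 - 16*l^4 + 67*l^3 + 8*l^2 - 284*l + 224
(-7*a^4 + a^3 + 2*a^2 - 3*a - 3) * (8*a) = -56*a^5 + 8*a^4 + 16*a^3 - 24*a^2 - 24*a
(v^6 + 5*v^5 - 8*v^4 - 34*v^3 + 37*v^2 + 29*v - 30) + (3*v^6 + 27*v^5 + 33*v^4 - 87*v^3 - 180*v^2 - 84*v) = 4*v^6 + 32*v^5 + 25*v^4 - 121*v^3 - 143*v^2 - 55*v - 30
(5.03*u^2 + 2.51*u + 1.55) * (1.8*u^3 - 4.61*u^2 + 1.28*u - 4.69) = 9.054*u^5 - 18.6703*u^4 - 2.3427*u^3 - 27.5234*u^2 - 9.7879*u - 7.2695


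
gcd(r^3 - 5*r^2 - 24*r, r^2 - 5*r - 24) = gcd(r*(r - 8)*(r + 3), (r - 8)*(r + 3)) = r^2 - 5*r - 24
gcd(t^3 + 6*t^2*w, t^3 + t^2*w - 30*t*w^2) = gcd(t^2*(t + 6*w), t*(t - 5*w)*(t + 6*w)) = t^2 + 6*t*w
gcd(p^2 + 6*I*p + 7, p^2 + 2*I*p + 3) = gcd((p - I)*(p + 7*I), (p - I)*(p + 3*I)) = p - I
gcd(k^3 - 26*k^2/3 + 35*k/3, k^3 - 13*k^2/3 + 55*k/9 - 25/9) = k - 5/3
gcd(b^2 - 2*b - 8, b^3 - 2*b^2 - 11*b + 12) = b - 4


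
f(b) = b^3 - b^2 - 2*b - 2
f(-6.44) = -297.68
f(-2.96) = -30.78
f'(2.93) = 17.89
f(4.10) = 41.91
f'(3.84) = 34.56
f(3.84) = 32.20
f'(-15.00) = 703.00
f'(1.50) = 1.75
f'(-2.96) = 30.20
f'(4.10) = 40.23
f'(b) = 3*b^2 - 2*b - 2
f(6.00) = 166.00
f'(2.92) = 17.74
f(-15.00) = -3572.00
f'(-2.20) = 16.92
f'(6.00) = 94.00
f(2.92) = 8.53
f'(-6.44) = 135.30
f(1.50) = -3.88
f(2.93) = 8.71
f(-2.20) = -13.09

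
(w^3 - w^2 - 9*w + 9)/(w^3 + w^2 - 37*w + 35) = (w^2 - 9)/(w^2 + 2*w - 35)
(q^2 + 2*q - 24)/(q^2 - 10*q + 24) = (q + 6)/(q - 6)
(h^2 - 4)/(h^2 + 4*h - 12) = (h + 2)/(h + 6)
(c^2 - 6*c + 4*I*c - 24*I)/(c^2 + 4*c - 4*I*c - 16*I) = (c^2 + c*(-6 + 4*I) - 24*I)/(c^2 + c*(4 - 4*I) - 16*I)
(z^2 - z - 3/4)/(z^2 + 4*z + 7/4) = (2*z - 3)/(2*z + 7)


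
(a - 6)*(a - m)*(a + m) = a^3 - 6*a^2 - a*m^2 + 6*m^2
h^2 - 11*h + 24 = (h - 8)*(h - 3)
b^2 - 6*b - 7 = (b - 7)*(b + 1)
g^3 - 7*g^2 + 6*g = g*(g - 6)*(g - 1)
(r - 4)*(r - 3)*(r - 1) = r^3 - 8*r^2 + 19*r - 12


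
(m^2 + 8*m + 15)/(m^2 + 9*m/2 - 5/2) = 2*(m + 3)/(2*m - 1)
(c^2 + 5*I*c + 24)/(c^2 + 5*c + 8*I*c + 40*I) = (c - 3*I)/(c + 5)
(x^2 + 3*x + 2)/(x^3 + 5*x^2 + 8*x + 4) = 1/(x + 2)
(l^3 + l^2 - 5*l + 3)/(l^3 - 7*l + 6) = (l - 1)/(l - 2)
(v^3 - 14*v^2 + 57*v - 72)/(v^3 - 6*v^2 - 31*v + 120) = (v - 3)/(v + 5)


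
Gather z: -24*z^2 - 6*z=-24*z^2 - 6*z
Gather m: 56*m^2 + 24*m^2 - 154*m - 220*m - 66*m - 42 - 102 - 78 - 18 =80*m^2 - 440*m - 240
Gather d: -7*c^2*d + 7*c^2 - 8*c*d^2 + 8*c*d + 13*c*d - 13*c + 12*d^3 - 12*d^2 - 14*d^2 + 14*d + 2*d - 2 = 7*c^2 - 13*c + 12*d^3 + d^2*(-8*c - 26) + d*(-7*c^2 + 21*c + 16) - 2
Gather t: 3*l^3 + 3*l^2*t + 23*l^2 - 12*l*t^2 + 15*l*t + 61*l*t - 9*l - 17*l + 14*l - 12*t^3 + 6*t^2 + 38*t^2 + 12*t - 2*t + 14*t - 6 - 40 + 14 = 3*l^3 + 23*l^2 - 12*l - 12*t^3 + t^2*(44 - 12*l) + t*(3*l^2 + 76*l + 24) - 32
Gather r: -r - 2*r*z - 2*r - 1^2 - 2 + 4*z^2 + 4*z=r*(-2*z - 3) + 4*z^2 + 4*z - 3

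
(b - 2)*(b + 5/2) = b^2 + b/2 - 5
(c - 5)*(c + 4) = c^2 - c - 20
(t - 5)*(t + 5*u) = t^2 + 5*t*u - 5*t - 25*u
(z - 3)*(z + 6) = z^2 + 3*z - 18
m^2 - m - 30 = (m - 6)*(m + 5)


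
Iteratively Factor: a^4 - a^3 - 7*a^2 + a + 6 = (a + 1)*(a^3 - 2*a^2 - 5*a + 6) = (a - 3)*(a + 1)*(a^2 + a - 2) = (a - 3)*(a - 1)*(a + 1)*(a + 2)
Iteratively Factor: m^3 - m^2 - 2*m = (m)*(m^2 - m - 2) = m*(m - 2)*(m + 1)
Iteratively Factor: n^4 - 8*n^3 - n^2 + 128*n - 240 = (n - 3)*(n^3 - 5*n^2 - 16*n + 80) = (n - 3)*(n + 4)*(n^2 - 9*n + 20) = (n - 4)*(n - 3)*(n + 4)*(n - 5)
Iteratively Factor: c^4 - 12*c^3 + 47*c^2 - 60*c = (c - 5)*(c^3 - 7*c^2 + 12*c) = c*(c - 5)*(c^2 - 7*c + 12) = c*(c - 5)*(c - 4)*(c - 3)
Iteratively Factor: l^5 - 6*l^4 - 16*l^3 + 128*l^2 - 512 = (l + 4)*(l^4 - 10*l^3 + 24*l^2 + 32*l - 128) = (l + 2)*(l + 4)*(l^3 - 12*l^2 + 48*l - 64) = (l - 4)*(l + 2)*(l + 4)*(l^2 - 8*l + 16) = (l - 4)^2*(l + 2)*(l + 4)*(l - 4)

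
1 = 1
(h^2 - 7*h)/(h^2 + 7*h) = (h - 7)/(h + 7)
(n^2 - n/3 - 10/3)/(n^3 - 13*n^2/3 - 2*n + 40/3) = 1/(n - 4)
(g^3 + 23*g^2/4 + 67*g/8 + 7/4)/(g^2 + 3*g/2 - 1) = (8*g^2 + 30*g + 7)/(4*(2*g - 1))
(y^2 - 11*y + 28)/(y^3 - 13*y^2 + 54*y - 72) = (y - 7)/(y^2 - 9*y + 18)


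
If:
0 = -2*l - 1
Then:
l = -1/2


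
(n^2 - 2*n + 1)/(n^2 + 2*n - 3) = (n - 1)/(n + 3)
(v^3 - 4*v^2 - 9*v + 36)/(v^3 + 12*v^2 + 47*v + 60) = (v^2 - 7*v + 12)/(v^2 + 9*v + 20)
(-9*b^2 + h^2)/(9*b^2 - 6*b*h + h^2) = (-3*b - h)/(3*b - h)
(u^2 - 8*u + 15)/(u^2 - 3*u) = (u - 5)/u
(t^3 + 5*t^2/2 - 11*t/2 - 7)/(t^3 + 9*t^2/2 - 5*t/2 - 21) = (t + 1)/(t + 3)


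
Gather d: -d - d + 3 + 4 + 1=8 - 2*d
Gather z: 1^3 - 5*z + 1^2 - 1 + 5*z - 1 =0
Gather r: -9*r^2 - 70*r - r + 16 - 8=-9*r^2 - 71*r + 8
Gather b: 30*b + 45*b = 75*b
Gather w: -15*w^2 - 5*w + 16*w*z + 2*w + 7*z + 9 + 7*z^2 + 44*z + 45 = -15*w^2 + w*(16*z - 3) + 7*z^2 + 51*z + 54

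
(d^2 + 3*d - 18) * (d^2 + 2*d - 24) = d^4 + 5*d^3 - 36*d^2 - 108*d + 432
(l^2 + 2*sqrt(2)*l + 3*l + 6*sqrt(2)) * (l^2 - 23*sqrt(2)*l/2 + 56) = l^4 - 19*sqrt(2)*l^3/2 + 3*l^3 - 57*sqrt(2)*l^2/2 + 10*l^2 + 30*l + 112*sqrt(2)*l + 336*sqrt(2)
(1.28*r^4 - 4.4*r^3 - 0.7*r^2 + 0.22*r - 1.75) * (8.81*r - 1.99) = 11.2768*r^5 - 41.3112*r^4 + 2.589*r^3 + 3.3312*r^2 - 15.8553*r + 3.4825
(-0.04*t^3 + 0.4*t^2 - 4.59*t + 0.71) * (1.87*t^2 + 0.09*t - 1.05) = -0.0748*t^5 + 0.7444*t^4 - 8.5053*t^3 + 0.4946*t^2 + 4.8834*t - 0.7455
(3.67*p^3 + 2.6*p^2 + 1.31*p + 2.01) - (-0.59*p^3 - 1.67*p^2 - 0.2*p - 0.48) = 4.26*p^3 + 4.27*p^2 + 1.51*p + 2.49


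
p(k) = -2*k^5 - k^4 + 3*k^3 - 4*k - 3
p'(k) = -10*k^4 - 4*k^3 + 9*k^2 - 4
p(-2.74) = 198.76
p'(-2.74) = -417.79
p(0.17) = -3.67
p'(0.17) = -3.77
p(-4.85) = 4487.93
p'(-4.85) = -4869.04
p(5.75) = -13119.78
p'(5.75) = -11398.16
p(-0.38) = -1.65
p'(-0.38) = -2.69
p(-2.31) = 72.34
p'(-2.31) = -191.41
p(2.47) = -188.76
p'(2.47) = -381.58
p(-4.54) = 3167.12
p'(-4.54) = -3692.57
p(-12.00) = 471789.00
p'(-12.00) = -199156.00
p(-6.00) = 13629.00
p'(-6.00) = -11776.00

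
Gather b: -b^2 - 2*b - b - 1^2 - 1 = -b^2 - 3*b - 2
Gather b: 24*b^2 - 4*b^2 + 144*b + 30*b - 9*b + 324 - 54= 20*b^2 + 165*b + 270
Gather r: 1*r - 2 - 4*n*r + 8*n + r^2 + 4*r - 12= 8*n + r^2 + r*(5 - 4*n) - 14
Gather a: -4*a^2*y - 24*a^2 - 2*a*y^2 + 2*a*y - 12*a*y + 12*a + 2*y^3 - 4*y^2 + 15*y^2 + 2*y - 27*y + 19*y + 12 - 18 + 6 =a^2*(-4*y - 24) + a*(-2*y^2 - 10*y + 12) + 2*y^3 + 11*y^2 - 6*y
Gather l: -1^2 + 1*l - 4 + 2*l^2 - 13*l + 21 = 2*l^2 - 12*l + 16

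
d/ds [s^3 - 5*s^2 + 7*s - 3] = 3*s^2 - 10*s + 7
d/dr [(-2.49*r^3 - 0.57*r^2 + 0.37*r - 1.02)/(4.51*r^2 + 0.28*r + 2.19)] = (-11.2299*r^4 - 1.3944*r^3 - 18.1876*r^2 + 6.7038*r + 1.0959)/(20.3401*r^4 + 2.5256*r^3 + 19.8322*r^2 + 1.2264*r + 4.7961)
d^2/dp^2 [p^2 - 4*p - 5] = 2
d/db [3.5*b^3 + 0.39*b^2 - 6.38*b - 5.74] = 10.5*b^2 + 0.78*b - 6.38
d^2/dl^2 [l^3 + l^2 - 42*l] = 6*l + 2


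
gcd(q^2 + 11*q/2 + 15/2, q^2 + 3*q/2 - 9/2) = q + 3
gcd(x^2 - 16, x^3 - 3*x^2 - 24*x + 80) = x - 4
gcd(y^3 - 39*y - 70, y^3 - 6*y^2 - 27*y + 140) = y^2 - 2*y - 35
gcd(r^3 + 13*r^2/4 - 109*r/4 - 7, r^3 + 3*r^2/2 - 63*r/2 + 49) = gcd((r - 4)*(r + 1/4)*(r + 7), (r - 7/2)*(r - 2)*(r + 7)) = r + 7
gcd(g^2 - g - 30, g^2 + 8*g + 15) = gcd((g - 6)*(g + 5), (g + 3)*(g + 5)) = g + 5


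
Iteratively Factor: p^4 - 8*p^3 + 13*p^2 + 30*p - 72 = (p - 3)*(p^3 - 5*p^2 - 2*p + 24) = (p - 3)^2*(p^2 - 2*p - 8) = (p - 3)^2*(p + 2)*(p - 4)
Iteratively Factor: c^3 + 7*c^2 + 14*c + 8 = (c + 4)*(c^2 + 3*c + 2) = (c + 2)*(c + 4)*(c + 1)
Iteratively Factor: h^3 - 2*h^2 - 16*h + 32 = (h + 4)*(h^2 - 6*h + 8) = (h - 4)*(h + 4)*(h - 2)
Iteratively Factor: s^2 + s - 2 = (s - 1)*(s + 2)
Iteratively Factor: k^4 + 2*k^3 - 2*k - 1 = (k + 1)*(k^3 + k^2 - k - 1) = (k + 1)^2*(k^2 - 1) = (k + 1)^3*(k - 1)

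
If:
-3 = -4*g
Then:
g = 3/4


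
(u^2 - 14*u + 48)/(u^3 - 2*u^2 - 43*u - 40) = (u - 6)/(u^2 + 6*u + 5)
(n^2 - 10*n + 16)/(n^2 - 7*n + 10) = (n - 8)/(n - 5)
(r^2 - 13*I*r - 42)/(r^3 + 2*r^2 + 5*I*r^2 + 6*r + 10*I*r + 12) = (r^2 - 13*I*r - 42)/(r^3 + r^2*(2 + 5*I) + r*(6 + 10*I) + 12)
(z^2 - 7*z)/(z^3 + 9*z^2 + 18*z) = (z - 7)/(z^2 + 9*z + 18)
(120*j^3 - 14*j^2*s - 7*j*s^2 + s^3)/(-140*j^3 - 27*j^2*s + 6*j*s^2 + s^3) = (-6*j + s)/(7*j + s)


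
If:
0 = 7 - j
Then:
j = 7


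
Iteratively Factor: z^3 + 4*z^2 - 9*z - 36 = (z + 4)*(z^2 - 9) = (z - 3)*(z + 4)*(z + 3)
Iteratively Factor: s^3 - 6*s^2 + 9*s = (s - 3)*(s^2 - 3*s) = (s - 3)^2*(s)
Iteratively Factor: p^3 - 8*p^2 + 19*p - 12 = (p - 1)*(p^2 - 7*p + 12) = (p - 3)*(p - 1)*(p - 4)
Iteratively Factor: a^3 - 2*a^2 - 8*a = (a + 2)*(a^2 - 4*a) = a*(a + 2)*(a - 4)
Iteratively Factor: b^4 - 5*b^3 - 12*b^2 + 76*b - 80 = (b - 2)*(b^3 - 3*b^2 - 18*b + 40) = (b - 2)*(b + 4)*(b^2 - 7*b + 10) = (b - 5)*(b - 2)*(b + 4)*(b - 2)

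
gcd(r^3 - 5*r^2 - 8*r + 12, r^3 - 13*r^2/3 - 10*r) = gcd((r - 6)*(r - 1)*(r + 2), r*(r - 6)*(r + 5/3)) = r - 6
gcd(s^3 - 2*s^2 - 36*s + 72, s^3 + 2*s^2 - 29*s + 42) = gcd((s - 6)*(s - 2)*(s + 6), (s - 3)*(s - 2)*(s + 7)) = s - 2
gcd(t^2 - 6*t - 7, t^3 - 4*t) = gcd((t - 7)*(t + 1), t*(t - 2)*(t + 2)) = 1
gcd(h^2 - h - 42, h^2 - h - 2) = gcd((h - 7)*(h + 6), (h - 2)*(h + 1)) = 1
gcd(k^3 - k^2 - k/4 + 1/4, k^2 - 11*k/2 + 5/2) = k - 1/2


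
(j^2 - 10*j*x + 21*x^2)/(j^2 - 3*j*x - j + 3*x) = (j - 7*x)/(j - 1)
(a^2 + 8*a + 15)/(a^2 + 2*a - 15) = (a + 3)/(a - 3)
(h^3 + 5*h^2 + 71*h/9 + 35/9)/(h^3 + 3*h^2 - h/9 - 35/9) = (h + 1)/(h - 1)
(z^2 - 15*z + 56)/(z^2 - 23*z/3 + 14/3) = 3*(z - 8)/(3*z - 2)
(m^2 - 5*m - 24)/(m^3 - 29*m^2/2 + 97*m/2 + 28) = 2*(m + 3)/(2*m^2 - 13*m - 7)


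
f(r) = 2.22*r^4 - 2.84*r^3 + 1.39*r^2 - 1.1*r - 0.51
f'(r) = 8.88*r^3 - 8.52*r^2 + 2.78*r - 1.1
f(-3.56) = 505.73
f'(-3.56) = -519.62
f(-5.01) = 1795.66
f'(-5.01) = -1345.55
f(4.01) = 408.33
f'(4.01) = 445.64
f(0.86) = -1.02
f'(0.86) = 0.64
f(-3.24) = 358.88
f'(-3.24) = -401.58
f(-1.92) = 57.00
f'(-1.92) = -100.70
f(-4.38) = 1086.66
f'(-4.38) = -922.89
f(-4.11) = 858.12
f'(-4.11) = -772.95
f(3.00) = 111.84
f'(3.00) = 170.32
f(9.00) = 12597.24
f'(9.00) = 5807.32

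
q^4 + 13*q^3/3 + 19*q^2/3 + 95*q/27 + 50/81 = (q + 1/3)*(q + 2/3)*(q + 5/3)^2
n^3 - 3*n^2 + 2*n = n*(n - 2)*(n - 1)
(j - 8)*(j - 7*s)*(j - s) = j^3 - 8*j^2*s - 8*j^2 + 7*j*s^2 + 64*j*s - 56*s^2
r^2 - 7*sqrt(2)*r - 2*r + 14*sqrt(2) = (r - 2)*(r - 7*sqrt(2))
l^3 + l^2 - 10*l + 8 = (l - 2)*(l - 1)*(l + 4)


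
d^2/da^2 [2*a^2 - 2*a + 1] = 4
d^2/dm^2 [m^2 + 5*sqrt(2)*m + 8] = 2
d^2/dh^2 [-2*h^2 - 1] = -4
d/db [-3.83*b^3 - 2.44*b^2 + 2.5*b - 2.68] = -11.49*b^2 - 4.88*b + 2.5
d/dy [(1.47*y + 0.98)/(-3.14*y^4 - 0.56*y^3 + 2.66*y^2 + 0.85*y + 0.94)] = (13.8474*y^4 + 13.9552*y^3 - 2.2638*y^2 - 5.2136*y + 0.5488)/(9.8596*y^8 + 3.5168*y^7 - 16.3912*y^6 - 8.3172*y^5 + 0.220400000000001*y^4 + 3.4692*y^3 + 5.7233*y^2 + 1.598*y + 0.8836)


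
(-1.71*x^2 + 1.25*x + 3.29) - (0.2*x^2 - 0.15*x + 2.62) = -1.91*x^2 + 1.4*x + 0.67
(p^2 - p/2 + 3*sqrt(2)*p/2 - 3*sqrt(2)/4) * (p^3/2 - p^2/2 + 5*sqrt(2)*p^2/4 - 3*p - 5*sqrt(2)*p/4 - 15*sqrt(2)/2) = p^5/2 - 3*p^4/4 + 2*sqrt(2)*p^4 - 3*sqrt(2)*p^3 + p^3 - 11*sqrt(2)*p^2 - 33*p^2/8 - 165*p/8 + 6*sqrt(2)*p + 45/4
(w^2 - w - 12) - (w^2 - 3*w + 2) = 2*w - 14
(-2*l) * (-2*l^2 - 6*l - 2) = 4*l^3 + 12*l^2 + 4*l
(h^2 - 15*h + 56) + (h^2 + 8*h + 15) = 2*h^2 - 7*h + 71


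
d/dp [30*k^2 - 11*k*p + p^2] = -11*k + 2*p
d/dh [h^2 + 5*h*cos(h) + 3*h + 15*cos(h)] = -5*h*sin(h) + 2*h - 15*sin(h) + 5*cos(h) + 3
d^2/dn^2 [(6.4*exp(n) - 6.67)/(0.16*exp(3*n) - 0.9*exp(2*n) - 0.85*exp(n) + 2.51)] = (0.65536*exp(6*n) - 4.301568*exp(5*n) + 19.23088*exp(4*n) - 58.10568*exp(3*n) + 95.545998*exp(2*n) - 51.434795*exp(n) + 26.090195)*exp(n)/(0.004096*exp(9*n) - 0.06912*exp(8*n) + 0.32352*exp(7*n) + 0.198168*exp(6*n) - 3.88734*exp(5*n) + 2.10039*exp(4*n) + 13.930823*exp(3*n) - 11.569845*exp(2*n) - 16.065255*exp(n) + 15.813251)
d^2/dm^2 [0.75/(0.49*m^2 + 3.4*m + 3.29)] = (-0.36015*m^2 - 2.499*m + 0.75*(0.98*m + 3.4)*(1.96*m + 6.8) - 2.41815)/(0.49*m^2 + 3.4*m + 3.29)^3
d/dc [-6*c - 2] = -6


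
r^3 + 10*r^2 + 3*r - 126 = (r - 3)*(r + 6)*(r + 7)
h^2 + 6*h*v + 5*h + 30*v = (h + 5)*(h + 6*v)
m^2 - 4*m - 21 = (m - 7)*(m + 3)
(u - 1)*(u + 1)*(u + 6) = u^3 + 6*u^2 - u - 6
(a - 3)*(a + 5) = a^2 + 2*a - 15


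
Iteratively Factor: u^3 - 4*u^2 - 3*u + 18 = (u + 2)*(u^2 - 6*u + 9) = (u - 3)*(u + 2)*(u - 3)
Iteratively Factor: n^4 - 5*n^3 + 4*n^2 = (n)*(n^3 - 5*n^2 + 4*n) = n^2*(n^2 - 5*n + 4) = n^2*(n - 1)*(n - 4)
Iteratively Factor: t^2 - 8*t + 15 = (t - 3)*(t - 5)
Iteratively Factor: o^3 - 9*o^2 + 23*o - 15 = (o - 5)*(o^2 - 4*o + 3) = (o - 5)*(o - 1)*(o - 3)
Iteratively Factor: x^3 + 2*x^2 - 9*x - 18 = (x + 3)*(x^2 - x - 6) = (x + 2)*(x + 3)*(x - 3)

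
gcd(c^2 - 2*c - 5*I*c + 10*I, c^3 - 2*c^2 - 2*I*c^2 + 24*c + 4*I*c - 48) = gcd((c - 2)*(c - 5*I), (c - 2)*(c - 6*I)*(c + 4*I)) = c - 2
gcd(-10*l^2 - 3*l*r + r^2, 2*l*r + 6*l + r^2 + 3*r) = 2*l + r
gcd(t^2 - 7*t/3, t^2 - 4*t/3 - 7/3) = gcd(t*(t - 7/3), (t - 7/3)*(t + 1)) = t - 7/3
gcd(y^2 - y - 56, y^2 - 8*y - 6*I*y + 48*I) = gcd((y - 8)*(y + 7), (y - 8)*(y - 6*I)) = y - 8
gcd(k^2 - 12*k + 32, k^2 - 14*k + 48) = k - 8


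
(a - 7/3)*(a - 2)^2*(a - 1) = a^4 - 22*a^3/3 + 59*a^2/3 - 68*a/3 + 28/3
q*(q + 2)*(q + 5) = q^3 + 7*q^2 + 10*q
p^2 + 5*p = p*(p + 5)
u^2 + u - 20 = (u - 4)*(u + 5)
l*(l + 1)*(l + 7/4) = l^3 + 11*l^2/4 + 7*l/4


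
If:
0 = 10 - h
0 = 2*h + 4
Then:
No Solution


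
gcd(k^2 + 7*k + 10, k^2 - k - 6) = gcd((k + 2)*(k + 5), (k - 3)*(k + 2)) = k + 2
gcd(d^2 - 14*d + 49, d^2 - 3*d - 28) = d - 7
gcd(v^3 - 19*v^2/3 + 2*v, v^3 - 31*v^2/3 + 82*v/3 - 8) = v^2 - 19*v/3 + 2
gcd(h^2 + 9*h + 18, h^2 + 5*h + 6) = h + 3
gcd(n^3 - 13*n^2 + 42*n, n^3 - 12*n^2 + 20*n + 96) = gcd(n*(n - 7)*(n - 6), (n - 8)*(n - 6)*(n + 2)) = n - 6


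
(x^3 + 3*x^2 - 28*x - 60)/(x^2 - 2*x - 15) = (x^2 + 8*x + 12)/(x + 3)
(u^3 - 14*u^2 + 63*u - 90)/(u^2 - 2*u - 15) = (u^2 - 9*u + 18)/(u + 3)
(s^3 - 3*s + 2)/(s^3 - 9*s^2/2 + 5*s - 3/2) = 2*(s^2 + s - 2)/(2*s^2 - 7*s + 3)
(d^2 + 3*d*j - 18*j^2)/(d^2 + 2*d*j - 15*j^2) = (d + 6*j)/(d + 5*j)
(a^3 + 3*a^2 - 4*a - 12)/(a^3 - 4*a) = (a + 3)/a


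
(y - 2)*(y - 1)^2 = y^3 - 4*y^2 + 5*y - 2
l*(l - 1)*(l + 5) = l^3 + 4*l^2 - 5*l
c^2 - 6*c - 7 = (c - 7)*(c + 1)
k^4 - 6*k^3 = k^3*(k - 6)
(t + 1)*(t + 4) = t^2 + 5*t + 4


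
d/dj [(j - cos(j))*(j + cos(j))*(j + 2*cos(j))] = -2*j^2*sin(j) + 3*j^2 + j*sin(2*j) + 4*j*cos(j) + 6*sin(j)*cos(j)^2 - cos(j)^2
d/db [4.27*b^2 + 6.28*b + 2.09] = 8.54*b + 6.28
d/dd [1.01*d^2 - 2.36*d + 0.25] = 2.02*d - 2.36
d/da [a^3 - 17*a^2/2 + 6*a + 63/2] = 3*a^2 - 17*a + 6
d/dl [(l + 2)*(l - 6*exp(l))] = l - (l + 2)*(6*exp(l) - 1) - 6*exp(l)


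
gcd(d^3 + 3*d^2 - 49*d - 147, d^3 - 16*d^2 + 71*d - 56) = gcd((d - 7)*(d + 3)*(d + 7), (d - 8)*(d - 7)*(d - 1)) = d - 7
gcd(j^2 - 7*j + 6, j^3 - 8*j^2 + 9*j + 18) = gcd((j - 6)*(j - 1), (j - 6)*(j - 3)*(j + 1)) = j - 6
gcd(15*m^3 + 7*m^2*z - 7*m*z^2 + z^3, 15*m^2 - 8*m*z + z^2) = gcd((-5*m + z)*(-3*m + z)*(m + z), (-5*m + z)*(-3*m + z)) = 15*m^2 - 8*m*z + z^2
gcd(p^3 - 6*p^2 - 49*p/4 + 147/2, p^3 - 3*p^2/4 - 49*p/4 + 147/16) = p^2 - 49/4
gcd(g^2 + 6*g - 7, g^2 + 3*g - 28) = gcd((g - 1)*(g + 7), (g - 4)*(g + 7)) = g + 7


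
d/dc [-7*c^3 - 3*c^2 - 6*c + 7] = -21*c^2 - 6*c - 6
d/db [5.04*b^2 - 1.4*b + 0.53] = 10.08*b - 1.4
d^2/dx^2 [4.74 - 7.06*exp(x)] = -7.06*exp(x)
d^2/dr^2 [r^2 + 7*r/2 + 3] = 2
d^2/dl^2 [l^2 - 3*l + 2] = 2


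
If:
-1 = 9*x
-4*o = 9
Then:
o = -9/4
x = -1/9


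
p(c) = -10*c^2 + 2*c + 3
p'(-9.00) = 182.00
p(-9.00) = -825.00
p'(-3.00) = 62.00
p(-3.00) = -93.00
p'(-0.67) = 15.40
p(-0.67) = -2.83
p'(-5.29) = 107.80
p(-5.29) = -287.42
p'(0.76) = -13.20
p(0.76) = -1.26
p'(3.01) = -58.20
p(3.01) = -81.58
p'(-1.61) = 34.20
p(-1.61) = -26.14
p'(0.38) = -5.60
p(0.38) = 2.32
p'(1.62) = -30.40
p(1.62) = -20.00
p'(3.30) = -64.00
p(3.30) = -99.30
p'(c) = 2 - 20*c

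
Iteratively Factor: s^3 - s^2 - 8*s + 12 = (s - 2)*(s^2 + s - 6) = (s - 2)*(s + 3)*(s - 2)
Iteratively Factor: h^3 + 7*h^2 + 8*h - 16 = (h - 1)*(h^2 + 8*h + 16) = (h - 1)*(h + 4)*(h + 4)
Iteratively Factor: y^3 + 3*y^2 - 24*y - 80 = (y + 4)*(y^2 - y - 20) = (y + 4)^2*(y - 5)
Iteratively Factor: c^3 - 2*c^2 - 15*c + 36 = (c + 4)*(c^2 - 6*c + 9) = (c - 3)*(c + 4)*(c - 3)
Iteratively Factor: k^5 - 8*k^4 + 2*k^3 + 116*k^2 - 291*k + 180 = (k + 4)*(k^4 - 12*k^3 + 50*k^2 - 84*k + 45) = (k - 3)*(k + 4)*(k^3 - 9*k^2 + 23*k - 15) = (k - 3)^2*(k + 4)*(k^2 - 6*k + 5) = (k - 3)^2*(k - 1)*(k + 4)*(k - 5)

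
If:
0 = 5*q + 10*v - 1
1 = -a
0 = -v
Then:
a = -1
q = 1/5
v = 0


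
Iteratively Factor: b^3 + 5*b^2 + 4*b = (b + 1)*(b^2 + 4*b) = b*(b + 1)*(b + 4)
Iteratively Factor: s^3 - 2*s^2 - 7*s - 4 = (s + 1)*(s^2 - 3*s - 4) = (s + 1)^2*(s - 4)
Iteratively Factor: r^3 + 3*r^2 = (r + 3)*(r^2) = r*(r + 3)*(r)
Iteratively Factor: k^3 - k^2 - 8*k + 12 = (k - 2)*(k^2 + k - 6) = (k - 2)^2*(k + 3)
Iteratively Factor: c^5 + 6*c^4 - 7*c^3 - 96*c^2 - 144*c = (c - 4)*(c^4 + 10*c^3 + 33*c^2 + 36*c) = (c - 4)*(c + 3)*(c^3 + 7*c^2 + 12*c) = c*(c - 4)*(c + 3)*(c^2 + 7*c + 12) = c*(c - 4)*(c + 3)^2*(c + 4)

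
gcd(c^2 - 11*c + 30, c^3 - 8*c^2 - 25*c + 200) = c - 5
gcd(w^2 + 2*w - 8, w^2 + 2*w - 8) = w^2 + 2*w - 8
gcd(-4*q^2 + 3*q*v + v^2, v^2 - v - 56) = 1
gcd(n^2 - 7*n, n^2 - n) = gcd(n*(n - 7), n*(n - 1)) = n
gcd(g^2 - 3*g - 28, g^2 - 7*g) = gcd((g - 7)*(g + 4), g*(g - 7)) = g - 7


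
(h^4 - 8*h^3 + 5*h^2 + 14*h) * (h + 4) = h^5 - 4*h^4 - 27*h^3 + 34*h^2 + 56*h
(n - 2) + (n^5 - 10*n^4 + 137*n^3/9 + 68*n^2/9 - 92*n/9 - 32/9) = n^5 - 10*n^4 + 137*n^3/9 + 68*n^2/9 - 83*n/9 - 50/9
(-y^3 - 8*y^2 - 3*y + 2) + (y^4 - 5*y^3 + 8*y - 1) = y^4 - 6*y^3 - 8*y^2 + 5*y + 1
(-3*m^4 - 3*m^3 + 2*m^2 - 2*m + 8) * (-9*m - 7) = 27*m^5 + 48*m^4 + 3*m^3 + 4*m^2 - 58*m - 56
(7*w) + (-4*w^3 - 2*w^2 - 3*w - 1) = -4*w^3 - 2*w^2 + 4*w - 1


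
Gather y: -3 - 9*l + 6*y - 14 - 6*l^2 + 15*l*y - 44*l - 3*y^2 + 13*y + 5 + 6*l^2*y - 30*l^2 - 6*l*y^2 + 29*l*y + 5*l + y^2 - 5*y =-36*l^2 - 48*l + y^2*(-6*l - 2) + y*(6*l^2 + 44*l + 14) - 12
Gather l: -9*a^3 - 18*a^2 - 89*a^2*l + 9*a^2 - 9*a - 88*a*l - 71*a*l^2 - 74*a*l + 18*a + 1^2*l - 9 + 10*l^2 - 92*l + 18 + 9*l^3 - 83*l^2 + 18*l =-9*a^3 - 9*a^2 + 9*a + 9*l^3 + l^2*(-71*a - 73) + l*(-89*a^2 - 162*a - 73) + 9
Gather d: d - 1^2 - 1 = d - 2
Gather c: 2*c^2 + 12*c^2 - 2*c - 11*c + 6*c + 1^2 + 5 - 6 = 14*c^2 - 7*c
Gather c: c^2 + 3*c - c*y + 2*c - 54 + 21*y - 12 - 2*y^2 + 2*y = c^2 + c*(5 - y) - 2*y^2 + 23*y - 66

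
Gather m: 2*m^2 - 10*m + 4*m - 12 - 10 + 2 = 2*m^2 - 6*m - 20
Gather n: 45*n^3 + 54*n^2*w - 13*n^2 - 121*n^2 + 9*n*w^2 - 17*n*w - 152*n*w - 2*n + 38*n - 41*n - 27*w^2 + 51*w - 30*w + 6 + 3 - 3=45*n^3 + n^2*(54*w - 134) + n*(9*w^2 - 169*w - 5) - 27*w^2 + 21*w + 6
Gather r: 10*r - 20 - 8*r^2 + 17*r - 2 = -8*r^2 + 27*r - 22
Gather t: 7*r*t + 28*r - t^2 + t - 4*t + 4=28*r - t^2 + t*(7*r - 3) + 4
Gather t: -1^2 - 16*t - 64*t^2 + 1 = -64*t^2 - 16*t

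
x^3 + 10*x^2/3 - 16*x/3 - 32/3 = (x - 2)*(x + 4/3)*(x + 4)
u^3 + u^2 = u^2*(u + 1)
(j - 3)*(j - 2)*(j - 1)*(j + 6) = j^4 - 25*j^2 + 60*j - 36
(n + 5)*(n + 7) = n^2 + 12*n + 35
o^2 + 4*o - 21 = (o - 3)*(o + 7)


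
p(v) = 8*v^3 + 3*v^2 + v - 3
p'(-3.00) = 199.00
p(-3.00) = -195.00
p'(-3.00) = 199.00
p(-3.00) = -195.00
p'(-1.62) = 54.27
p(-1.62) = -30.76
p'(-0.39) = 2.31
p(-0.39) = -3.41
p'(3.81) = 372.25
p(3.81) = 486.81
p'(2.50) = 166.00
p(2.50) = 143.25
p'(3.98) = 405.05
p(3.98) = 552.86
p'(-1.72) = 61.68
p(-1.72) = -36.55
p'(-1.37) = 37.83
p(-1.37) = -19.31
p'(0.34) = 5.81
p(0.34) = -2.00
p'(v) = 24*v^2 + 6*v + 1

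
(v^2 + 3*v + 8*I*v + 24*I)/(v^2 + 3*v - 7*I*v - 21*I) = (v + 8*I)/(v - 7*I)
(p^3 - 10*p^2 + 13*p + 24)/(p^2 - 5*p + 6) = (p^2 - 7*p - 8)/(p - 2)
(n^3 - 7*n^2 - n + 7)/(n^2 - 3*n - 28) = (n^2 - 1)/(n + 4)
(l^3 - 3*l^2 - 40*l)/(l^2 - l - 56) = l*(l + 5)/(l + 7)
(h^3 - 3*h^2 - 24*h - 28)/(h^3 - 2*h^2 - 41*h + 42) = (h^2 + 4*h + 4)/(h^2 + 5*h - 6)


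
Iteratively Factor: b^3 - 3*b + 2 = (b - 1)*(b^2 + b - 2) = (b - 1)^2*(b + 2)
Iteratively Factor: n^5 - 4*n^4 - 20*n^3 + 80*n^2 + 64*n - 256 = (n - 4)*(n^4 - 20*n^2 + 64) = (n - 4)*(n + 4)*(n^3 - 4*n^2 - 4*n + 16) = (n - 4)*(n - 2)*(n + 4)*(n^2 - 2*n - 8) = (n - 4)*(n - 2)*(n + 2)*(n + 4)*(n - 4)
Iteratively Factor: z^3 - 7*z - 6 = (z - 3)*(z^2 + 3*z + 2) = (z - 3)*(z + 1)*(z + 2)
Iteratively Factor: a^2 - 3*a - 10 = (a + 2)*(a - 5)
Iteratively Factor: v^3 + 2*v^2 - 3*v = (v - 1)*(v^2 + 3*v) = v*(v - 1)*(v + 3)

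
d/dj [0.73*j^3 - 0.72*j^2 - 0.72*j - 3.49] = 2.19*j^2 - 1.44*j - 0.72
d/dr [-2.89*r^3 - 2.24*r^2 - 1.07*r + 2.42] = -8.67*r^2 - 4.48*r - 1.07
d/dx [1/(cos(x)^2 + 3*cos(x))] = (2*cos(x) + 3)*sin(x)/((cos(x) + 3)^2*cos(x)^2)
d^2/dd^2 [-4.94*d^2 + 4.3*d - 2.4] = -9.88000000000000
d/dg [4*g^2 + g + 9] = 8*g + 1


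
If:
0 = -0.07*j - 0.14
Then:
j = -2.00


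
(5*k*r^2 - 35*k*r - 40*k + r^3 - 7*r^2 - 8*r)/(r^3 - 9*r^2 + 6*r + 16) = (5*k + r)/(r - 2)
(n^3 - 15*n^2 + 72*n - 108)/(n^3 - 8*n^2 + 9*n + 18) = (n - 6)/(n + 1)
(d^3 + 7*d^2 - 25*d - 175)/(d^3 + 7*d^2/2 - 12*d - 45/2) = 2*(d^2 + 2*d - 35)/(2*d^2 - 3*d - 9)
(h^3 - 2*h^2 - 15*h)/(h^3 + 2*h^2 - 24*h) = (h^2 - 2*h - 15)/(h^2 + 2*h - 24)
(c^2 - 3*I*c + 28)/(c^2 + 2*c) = (c^2 - 3*I*c + 28)/(c*(c + 2))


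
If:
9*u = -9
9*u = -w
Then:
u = -1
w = 9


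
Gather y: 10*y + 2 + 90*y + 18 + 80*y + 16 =180*y + 36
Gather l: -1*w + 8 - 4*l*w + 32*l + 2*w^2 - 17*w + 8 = l*(32 - 4*w) + 2*w^2 - 18*w + 16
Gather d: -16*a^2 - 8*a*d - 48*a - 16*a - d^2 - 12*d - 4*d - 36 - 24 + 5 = -16*a^2 - 64*a - d^2 + d*(-8*a - 16) - 55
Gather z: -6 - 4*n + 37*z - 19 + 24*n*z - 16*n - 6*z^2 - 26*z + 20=-20*n - 6*z^2 + z*(24*n + 11) - 5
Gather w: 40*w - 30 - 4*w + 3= 36*w - 27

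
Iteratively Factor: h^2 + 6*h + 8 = (h + 2)*(h + 4)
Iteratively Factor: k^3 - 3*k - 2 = (k + 1)*(k^2 - k - 2) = (k + 1)^2*(k - 2)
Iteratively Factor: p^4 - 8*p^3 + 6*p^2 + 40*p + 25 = (p - 5)*(p^3 - 3*p^2 - 9*p - 5) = (p - 5)*(p + 1)*(p^2 - 4*p - 5) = (p - 5)^2*(p + 1)*(p + 1)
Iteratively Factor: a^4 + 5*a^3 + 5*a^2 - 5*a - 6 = (a + 3)*(a^3 + 2*a^2 - a - 2) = (a + 2)*(a + 3)*(a^2 - 1) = (a - 1)*(a + 2)*(a + 3)*(a + 1)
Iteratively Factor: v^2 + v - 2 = (v - 1)*(v + 2)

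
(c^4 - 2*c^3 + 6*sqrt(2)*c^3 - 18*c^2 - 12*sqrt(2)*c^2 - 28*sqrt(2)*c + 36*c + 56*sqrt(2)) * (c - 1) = c^5 - 3*c^4 + 6*sqrt(2)*c^4 - 18*sqrt(2)*c^3 - 16*c^3 - 16*sqrt(2)*c^2 + 54*c^2 - 36*c + 84*sqrt(2)*c - 56*sqrt(2)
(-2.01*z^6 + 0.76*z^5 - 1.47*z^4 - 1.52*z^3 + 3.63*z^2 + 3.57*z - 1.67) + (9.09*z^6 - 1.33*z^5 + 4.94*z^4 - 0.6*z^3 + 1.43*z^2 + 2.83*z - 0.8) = 7.08*z^6 - 0.57*z^5 + 3.47*z^4 - 2.12*z^3 + 5.06*z^2 + 6.4*z - 2.47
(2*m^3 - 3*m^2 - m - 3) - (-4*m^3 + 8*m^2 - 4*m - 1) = 6*m^3 - 11*m^2 + 3*m - 2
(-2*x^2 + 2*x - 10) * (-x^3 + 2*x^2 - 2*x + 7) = 2*x^5 - 6*x^4 + 18*x^3 - 38*x^2 + 34*x - 70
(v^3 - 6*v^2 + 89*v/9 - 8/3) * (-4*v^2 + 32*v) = -4*v^5 + 56*v^4 - 2084*v^3/9 + 2944*v^2/9 - 256*v/3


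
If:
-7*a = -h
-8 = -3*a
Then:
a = 8/3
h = 56/3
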